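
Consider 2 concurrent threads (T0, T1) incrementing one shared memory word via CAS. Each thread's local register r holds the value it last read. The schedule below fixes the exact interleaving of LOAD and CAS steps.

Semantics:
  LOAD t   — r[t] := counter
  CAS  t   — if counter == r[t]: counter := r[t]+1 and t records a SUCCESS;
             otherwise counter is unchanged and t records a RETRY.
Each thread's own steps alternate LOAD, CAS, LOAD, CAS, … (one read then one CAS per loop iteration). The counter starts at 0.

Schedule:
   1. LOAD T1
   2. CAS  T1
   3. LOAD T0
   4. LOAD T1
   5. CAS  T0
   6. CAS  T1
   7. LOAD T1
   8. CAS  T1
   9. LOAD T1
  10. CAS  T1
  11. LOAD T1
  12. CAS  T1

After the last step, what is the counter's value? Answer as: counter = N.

counter = 5

T1 LOAD — after: cnt=0, r=0 — load
T1 CAS — after: cnt=1, r=0 — ok
T0 LOAD — after: cnt=1, r=1 — load
T1 LOAD — after: cnt=1, r=1 — load
T0 CAS — after: cnt=2, r=1 — ok
T1 CAS — after: cnt=2, r=1 — retry
T1 LOAD — after: cnt=2, r=2 — load
T1 CAS — after: cnt=3, r=2 — ok
T1 LOAD — after: cnt=3, r=3 — load
T1 CAS — after: cnt=4, r=3 — ok
T1 LOAD — after: cnt=4, r=4 — load
T1 CAS — after: cnt=5, r=4 — ok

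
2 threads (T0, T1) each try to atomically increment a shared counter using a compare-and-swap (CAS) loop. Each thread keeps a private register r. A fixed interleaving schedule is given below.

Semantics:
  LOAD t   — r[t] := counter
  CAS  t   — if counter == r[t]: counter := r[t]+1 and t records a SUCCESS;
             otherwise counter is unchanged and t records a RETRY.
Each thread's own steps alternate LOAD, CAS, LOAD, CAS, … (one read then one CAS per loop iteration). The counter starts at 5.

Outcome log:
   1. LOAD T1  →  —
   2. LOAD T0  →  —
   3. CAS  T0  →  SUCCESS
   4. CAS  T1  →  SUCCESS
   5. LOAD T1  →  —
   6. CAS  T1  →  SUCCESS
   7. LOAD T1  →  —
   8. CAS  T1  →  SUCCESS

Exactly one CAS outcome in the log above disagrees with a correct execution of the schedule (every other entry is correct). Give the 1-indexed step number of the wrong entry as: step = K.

step = 4

Correct run:
#1 T1 reads 5
#2 T0 reads 5
#3 T0 CAS(5→6) writes; counter now 6
#4 T1 CAS(5→6) fails; counter now 6
#5 T1 reads 6
#6 T1 CAS(6→7) writes; counter now 7
#7 T1 reads 7
#8 T1 CAS(7→8) writes; counter now 8
Log disagrees first at step 4.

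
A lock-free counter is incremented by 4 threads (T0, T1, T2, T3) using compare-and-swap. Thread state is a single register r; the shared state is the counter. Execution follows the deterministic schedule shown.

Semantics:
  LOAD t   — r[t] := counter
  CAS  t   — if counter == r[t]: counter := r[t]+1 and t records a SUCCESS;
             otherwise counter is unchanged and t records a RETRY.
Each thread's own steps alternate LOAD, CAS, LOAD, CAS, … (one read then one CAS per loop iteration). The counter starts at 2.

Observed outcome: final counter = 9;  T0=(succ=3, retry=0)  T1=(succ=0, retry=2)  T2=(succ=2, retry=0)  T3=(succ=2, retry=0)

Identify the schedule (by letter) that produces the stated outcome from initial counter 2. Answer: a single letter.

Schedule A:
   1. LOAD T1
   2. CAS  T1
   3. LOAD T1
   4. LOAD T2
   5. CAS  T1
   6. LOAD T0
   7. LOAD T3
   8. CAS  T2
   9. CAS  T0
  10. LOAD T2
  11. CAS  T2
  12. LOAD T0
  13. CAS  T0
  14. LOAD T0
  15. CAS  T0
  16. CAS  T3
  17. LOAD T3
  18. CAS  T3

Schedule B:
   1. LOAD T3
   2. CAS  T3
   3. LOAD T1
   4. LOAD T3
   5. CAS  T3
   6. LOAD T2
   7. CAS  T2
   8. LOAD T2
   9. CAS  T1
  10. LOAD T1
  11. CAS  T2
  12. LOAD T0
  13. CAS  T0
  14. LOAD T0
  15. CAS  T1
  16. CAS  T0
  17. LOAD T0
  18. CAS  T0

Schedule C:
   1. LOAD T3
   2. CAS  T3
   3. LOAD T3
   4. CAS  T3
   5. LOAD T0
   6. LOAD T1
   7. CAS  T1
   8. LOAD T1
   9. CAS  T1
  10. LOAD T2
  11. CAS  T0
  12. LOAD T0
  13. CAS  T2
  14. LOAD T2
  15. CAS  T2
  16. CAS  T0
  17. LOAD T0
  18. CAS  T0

B

Simulating candidate B:
T3 LOAD — after: cnt=2, r=2 — load
T3 CAS — after: cnt=3, r=2 — ok
T1 LOAD — after: cnt=3, r=3 — load
T3 LOAD — after: cnt=3, r=3 — load
T3 CAS — after: cnt=4, r=3 — ok
T2 LOAD — after: cnt=4, r=4 — load
T2 CAS — after: cnt=5, r=4 — ok
T2 LOAD — after: cnt=5, r=5 — load
T1 CAS — after: cnt=5, r=3 — retry
T1 LOAD — after: cnt=5, r=5 — load
T2 CAS — after: cnt=6, r=5 — ok
T0 LOAD — after: cnt=6, r=6 — load
T0 CAS — after: cnt=7, r=6 — ok
T0 LOAD — after: cnt=7, r=7 — load
T1 CAS — after: cnt=7, r=5 — retry
T0 CAS — after: cnt=8, r=7 — ok
T0 LOAD — after: cnt=8, r=8 — load
T0 CAS — after: cnt=9, r=8 — ok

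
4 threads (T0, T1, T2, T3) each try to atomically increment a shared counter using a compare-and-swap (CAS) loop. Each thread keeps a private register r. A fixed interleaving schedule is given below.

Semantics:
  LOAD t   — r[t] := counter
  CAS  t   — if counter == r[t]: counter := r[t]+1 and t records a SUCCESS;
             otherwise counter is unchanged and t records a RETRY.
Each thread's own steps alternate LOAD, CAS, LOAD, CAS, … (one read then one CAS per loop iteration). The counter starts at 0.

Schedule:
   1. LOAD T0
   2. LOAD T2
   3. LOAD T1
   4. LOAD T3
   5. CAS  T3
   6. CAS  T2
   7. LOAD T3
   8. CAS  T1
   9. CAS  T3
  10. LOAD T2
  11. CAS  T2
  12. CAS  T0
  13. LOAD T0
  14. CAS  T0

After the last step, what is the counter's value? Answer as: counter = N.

counter = 4

1. LOAD T0 → mem=0 r[T0]=0 [LOAD]
2. LOAD T2 → mem=0 r[T2]=0 [LOAD]
3. LOAD T1 → mem=0 r[T1]=0 [LOAD]
4. LOAD T3 → mem=0 r[T3]=0 [LOAD]
5. CAS T3 → mem=1 r[T3]=0 [OK]
6. CAS T2 → mem=1 r[T2]=0 [RETRY]
7. LOAD T3 → mem=1 r[T3]=1 [LOAD]
8. CAS T1 → mem=1 r[T1]=0 [RETRY]
9. CAS T3 → mem=2 r[T3]=1 [OK]
10. LOAD T2 → mem=2 r[T2]=2 [LOAD]
11. CAS T2 → mem=3 r[T2]=2 [OK]
12. CAS T0 → mem=3 r[T0]=0 [RETRY]
13. LOAD T0 → mem=3 r[T0]=3 [LOAD]
14. CAS T0 → mem=4 r[T0]=3 [OK]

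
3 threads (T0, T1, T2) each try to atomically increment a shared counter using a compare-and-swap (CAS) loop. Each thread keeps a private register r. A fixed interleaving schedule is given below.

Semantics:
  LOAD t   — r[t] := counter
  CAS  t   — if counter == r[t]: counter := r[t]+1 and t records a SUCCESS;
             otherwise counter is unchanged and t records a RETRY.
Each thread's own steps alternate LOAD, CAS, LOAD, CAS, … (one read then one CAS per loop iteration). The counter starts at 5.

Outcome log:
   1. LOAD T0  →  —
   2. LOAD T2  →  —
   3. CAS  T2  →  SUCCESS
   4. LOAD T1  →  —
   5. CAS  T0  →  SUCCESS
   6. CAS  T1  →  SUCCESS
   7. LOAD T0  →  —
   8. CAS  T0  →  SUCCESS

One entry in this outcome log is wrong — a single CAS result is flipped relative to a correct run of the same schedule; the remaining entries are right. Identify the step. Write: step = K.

Re-executing:
#1 T0 reads 5
#2 T2 reads 5
#3 T2 CAS(5→6) writes; counter now 6
#4 T1 reads 6
#5 T0 CAS(5→6) fails; counter now 6
#6 T1 CAS(6→7) writes; counter now 7
#7 T0 reads 7
#8 T0 CAS(7→8) writes; counter now 8
Mismatch at 5.

step = 5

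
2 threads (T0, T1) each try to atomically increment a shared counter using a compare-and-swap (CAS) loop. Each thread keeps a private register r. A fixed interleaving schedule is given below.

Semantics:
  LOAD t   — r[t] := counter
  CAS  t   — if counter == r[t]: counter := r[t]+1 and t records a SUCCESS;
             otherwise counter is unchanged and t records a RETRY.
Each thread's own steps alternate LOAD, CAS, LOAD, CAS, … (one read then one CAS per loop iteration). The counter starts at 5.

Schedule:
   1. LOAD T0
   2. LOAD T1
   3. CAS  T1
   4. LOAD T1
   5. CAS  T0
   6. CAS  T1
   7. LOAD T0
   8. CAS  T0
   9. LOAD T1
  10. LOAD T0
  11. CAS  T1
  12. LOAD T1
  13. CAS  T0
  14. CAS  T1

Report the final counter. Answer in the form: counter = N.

#1 T0 reads 5
#2 T1 reads 5
#3 T1 CAS(5→6) writes; counter now 6
#4 T1 reads 6
#5 T0 CAS(5→6) fails; counter now 6
#6 T1 CAS(6→7) writes; counter now 7
#7 T0 reads 7
#8 T0 CAS(7→8) writes; counter now 8
#9 T1 reads 8
#10 T0 reads 8
#11 T1 CAS(8→9) writes; counter now 9
#12 T1 reads 9
#13 T0 CAS(8→9) fails; counter now 9
#14 T1 CAS(9→10) writes; counter now 10

counter = 10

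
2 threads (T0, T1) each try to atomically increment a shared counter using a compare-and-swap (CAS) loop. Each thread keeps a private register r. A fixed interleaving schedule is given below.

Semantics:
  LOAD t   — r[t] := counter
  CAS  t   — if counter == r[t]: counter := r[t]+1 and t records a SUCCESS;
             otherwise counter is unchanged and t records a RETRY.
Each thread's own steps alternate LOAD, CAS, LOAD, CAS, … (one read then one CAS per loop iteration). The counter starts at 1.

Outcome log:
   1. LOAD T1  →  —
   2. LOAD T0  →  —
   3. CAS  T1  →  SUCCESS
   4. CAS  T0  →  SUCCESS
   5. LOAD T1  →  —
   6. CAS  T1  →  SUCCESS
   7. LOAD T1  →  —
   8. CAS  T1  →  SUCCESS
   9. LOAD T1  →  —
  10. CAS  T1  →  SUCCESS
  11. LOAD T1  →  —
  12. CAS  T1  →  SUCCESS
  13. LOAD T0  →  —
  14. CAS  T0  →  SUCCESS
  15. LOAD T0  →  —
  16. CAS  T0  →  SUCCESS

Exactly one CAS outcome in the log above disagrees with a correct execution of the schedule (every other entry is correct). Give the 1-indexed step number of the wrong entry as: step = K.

step = 4

Reference trace:
T1 LOAD — after: cnt=1, r=1 — load
T0 LOAD — after: cnt=1, r=1 — load
T1 CAS — after: cnt=2, r=1 — ok
T0 CAS — after: cnt=2, r=1 — retry
T1 LOAD — after: cnt=2, r=2 — load
T1 CAS — after: cnt=3, r=2 — ok
T1 LOAD — after: cnt=3, r=3 — load
T1 CAS — after: cnt=4, r=3 — ok
T1 LOAD — after: cnt=4, r=4 — load
T1 CAS — after: cnt=5, r=4 — ok
T1 LOAD — after: cnt=5, r=5 — load
T1 CAS — after: cnt=6, r=5 — ok
T0 LOAD — after: cnt=6, r=6 — load
T0 CAS — after: cnt=7, r=6 — ok
T0 LOAD — after: cnt=7, r=7 — load
T0 CAS — after: cnt=8, r=7 — ok
Mismatch at 4.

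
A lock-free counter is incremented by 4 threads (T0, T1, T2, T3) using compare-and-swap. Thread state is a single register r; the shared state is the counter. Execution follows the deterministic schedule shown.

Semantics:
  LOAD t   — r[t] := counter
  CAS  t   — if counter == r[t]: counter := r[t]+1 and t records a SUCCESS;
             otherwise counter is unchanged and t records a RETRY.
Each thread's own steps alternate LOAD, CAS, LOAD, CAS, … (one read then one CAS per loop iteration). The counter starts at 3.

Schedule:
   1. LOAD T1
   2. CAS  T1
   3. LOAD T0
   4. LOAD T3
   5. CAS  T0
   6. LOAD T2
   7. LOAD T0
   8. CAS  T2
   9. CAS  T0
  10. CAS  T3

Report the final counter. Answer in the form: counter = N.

step 1: T1 LOAD ⇒ load; ctr=3 reg=3
step 2: T1 CAS ⇒ ok; ctr=4 reg=3
step 3: T0 LOAD ⇒ load; ctr=4 reg=4
step 4: T3 LOAD ⇒ load; ctr=4 reg=4
step 5: T0 CAS ⇒ ok; ctr=5 reg=4
step 6: T2 LOAD ⇒ load; ctr=5 reg=5
step 7: T0 LOAD ⇒ load; ctr=5 reg=5
step 8: T2 CAS ⇒ ok; ctr=6 reg=5
step 9: T0 CAS ⇒ retry; ctr=6 reg=5
step 10: T3 CAS ⇒ retry; ctr=6 reg=4

counter = 6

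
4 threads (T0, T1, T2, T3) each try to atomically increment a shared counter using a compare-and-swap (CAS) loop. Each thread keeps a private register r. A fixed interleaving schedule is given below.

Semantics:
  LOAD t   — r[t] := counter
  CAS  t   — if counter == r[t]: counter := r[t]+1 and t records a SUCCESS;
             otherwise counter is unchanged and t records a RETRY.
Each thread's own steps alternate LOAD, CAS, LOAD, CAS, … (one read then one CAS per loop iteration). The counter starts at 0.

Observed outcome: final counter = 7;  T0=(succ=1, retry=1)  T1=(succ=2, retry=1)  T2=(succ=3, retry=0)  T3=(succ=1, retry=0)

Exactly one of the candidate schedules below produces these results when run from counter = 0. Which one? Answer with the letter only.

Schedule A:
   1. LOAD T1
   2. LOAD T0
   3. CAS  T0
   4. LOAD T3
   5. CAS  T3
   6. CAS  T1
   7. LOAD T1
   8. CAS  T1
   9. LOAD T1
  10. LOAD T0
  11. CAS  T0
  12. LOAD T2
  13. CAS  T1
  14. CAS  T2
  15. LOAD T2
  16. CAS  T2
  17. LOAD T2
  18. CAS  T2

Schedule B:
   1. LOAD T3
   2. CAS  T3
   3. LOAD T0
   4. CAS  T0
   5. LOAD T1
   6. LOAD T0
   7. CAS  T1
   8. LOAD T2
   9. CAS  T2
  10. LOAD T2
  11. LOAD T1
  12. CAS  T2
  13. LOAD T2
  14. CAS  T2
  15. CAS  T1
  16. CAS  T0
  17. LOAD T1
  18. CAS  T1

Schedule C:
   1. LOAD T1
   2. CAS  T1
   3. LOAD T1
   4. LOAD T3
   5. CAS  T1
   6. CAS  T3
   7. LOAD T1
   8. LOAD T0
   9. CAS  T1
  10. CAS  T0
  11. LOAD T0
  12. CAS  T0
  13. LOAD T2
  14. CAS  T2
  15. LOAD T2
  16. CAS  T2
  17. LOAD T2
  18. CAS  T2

B

Run B:
[1] T3.load  rd  (counter 0, T3.r 0)
[2] T3.cas  hit  (counter 1, T3.r 0)
[3] T0.load  rd  (counter 1, T0.r 1)
[4] T0.cas  hit  (counter 2, T0.r 1)
[5] T1.load  rd  (counter 2, T1.r 2)
[6] T0.load  rd  (counter 2, T0.r 2)
[7] T1.cas  hit  (counter 3, T1.r 2)
[8] T2.load  rd  (counter 3, T2.r 3)
[9] T2.cas  hit  (counter 4, T2.r 3)
[10] T2.load  rd  (counter 4, T2.r 4)
[11] T1.load  rd  (counter 4, T1.r 4)
[12] T2.cas  hit  (counter 5, T2.r 4)
[13] T2.load  rd  (counter 5, T2.r 5)
[14] T2.cas  hit  (counter 6, T2.r 5)
[15] T1.cas  miss  (counter 6, T1.r 4)
[16] T0.cas  miss  (counter 6, T0.r 2)
[17] T1.load  rd  (counter 6, T1.r 6)
[18] T1.cas  hit  (counter 7, T1.r 6)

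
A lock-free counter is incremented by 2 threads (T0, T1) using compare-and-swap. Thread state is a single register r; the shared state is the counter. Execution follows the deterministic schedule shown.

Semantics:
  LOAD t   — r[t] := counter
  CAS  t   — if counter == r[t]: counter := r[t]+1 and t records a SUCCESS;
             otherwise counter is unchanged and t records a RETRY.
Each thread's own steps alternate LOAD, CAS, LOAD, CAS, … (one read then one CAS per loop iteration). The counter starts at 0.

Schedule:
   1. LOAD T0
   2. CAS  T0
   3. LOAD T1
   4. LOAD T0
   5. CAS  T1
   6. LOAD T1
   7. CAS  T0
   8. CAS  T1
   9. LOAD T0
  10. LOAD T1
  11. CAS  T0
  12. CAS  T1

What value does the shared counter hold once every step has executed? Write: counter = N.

counter = 4

#1 T0 reads 0
#2 T0 CAS(0→1) writes; counter now 1
#3 T1 reads 1
#4 T0 reads 1
#5 T1 CAS(1→2) writes; counter now 2
#6 T1 reads 2
#7 T0 CAS(1→2) fails; counter now 2
#8 T1 CAS(2→3) writes; counter now 3
#9 T0 reads 3
#10 T1 reads 3
#11 T0 CAS(3→4) writes; counter now 4
#12 T1 CAS(3→4) fails; counter now 4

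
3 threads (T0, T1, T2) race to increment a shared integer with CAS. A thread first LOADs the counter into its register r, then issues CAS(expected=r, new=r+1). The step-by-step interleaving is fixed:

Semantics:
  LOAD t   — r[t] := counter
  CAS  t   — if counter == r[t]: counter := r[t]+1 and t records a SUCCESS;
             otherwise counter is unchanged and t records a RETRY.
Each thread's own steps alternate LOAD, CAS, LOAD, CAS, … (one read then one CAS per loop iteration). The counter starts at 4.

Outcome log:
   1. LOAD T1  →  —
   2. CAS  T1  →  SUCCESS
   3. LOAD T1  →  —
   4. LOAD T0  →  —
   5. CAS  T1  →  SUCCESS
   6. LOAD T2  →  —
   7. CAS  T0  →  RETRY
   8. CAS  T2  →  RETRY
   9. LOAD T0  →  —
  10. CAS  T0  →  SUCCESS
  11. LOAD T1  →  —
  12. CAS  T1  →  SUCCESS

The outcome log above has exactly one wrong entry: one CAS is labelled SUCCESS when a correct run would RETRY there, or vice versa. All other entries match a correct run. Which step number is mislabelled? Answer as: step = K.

Correct run:
   1) LOAD T1:  M=4  r_T1=4
   2) CAS  T1:  M=5  r_T1=4 ✓
   3) LOAD T1:  M=5  r_T1=5
   4) LOAD T0:  M=5  r_T0=5
   5) CAS  T1:  M=6  r_T1=5 ✓
   6) LOAD T2:  M=6  r_T2=6
   7) CAS  T0:  M=6  r_T0=5 ✗
   8) CAS  T2:  M=7  r_T2=6 ✓
   9) LOAD T0:  M=7  r_T0=7
  10) CAS  T0:  M=8  r_T0=7 ✓
  11) LOAD T1:  M=8  r_T1=8
  12) CAS  T1:  M=9  r_T1=8 ✓
Log disagrees first at step 8.

step = 8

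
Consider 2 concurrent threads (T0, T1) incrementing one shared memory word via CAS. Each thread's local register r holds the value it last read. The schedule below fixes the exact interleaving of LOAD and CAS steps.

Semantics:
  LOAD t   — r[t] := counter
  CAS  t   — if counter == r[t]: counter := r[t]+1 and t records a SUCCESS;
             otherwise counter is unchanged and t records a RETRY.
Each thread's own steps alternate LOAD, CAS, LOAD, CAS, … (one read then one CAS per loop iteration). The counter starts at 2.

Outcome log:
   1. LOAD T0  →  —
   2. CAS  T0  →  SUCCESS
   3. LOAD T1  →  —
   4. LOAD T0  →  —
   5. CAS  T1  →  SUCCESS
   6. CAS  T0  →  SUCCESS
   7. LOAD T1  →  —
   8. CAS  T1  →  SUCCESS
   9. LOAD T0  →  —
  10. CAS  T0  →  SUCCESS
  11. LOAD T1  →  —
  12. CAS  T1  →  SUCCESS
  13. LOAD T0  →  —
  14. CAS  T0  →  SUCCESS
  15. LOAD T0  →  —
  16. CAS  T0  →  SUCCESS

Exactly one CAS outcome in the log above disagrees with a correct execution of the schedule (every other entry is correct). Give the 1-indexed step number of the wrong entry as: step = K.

step = 6

Re-executing:
1. LOAD T0 → mem=2 r[T0]=2 [LOAD]
2. CAS T0 → mem=3 r[T0]=2 [OK]
3. LOAD T1 → mem=3 r[T1]=3 [LOAD]
4. LOAD T0 → mem=3 r[T0]=3 [LOAD]
5. CAS T1 → mem=4 r[T1]=3 [OK]
6. CAS T0 → mem=4 r[T0]=3 [RETRY]
7. LOAD T1 → mem=4 r[T1]=4 [LOAD]
8. CAS T1 → mem=5 r[T1]=4 [OK]
9. LOAD T0 → mem=5 r[T0]=5 [LOAD]
10. CAS T0 → mem=6 r[T0]=5 [OK]
11. LOAD T1 → mem=6 r[T1]=6 [LOAD]
12. CAS T1 → mem=7 r[T1]=6 [OK]
13. LOAD T0 → mem=7 r[T0]=7 [LOAD]
14. CAS T0 → mem=8 r[T0]=7 [OK]
15. LOAD T0 → mem=8 r[T0]=8 [LOAD]
16. CAS T0 → mem=9 r[T0]=8 [OK]
Log disagrees first at step 6.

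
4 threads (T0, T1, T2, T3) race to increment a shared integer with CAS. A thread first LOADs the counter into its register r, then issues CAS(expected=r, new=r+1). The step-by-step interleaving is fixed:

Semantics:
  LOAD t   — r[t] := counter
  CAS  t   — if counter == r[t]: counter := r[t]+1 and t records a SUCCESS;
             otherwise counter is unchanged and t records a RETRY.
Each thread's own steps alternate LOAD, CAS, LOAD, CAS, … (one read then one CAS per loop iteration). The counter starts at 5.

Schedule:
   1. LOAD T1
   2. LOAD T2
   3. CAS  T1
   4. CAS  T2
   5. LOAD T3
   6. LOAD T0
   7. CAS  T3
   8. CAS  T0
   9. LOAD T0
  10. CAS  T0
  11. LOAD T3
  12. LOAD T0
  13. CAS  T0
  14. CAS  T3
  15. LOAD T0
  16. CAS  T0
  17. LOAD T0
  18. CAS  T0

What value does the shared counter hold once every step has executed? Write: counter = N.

1. LOAD T1 → mem=5 r[T1]=5 [LOAD]
2. LOAD T2 → mem=5 r[T2]=5 [LOAD]
3. CAS T1 → mem=6 r[T1]=5 [OK]
4. CAS T2 → mem=6 r[T2]=5 [RETRY]
5. LOAD T3 → mem=6 r[T3]=6 [LOAD]
6. LOAD T0 → mem=6 r[T0]=6 [LOAD]
7. CAS T3 → mem=7 r[T3]=6 [OK]
8. CAS T0 → mem=7 r[T0]=6 [RETRY]
9. LOAD T0 → mem=7 r[T0]=7 [LOAD]
10. CAS T0 → mem=8 r[T0]=7 [OK]
11. LOAD T3 → mem=8 r[T3]=8 [LOAD]
12. LOAD T0 → mem=8 r[T0]=8 [LOAD]
13. CAS T0 → mem=9 r[T0]=8 [OK]
14. CAS T3 → mem=9 r[T3]=8 [RETRY]
15. LOAD T0 → mem=9 r[T0]=9 [LOAD]
16. CAS T0 → mem=10 r[T0]=9 [OK]
17. LOAD T0 → mem=10 r[T0]=10 [LOAD]
18. CAS T0 → mem=11 r[T0]=10 [OK]

counter = 11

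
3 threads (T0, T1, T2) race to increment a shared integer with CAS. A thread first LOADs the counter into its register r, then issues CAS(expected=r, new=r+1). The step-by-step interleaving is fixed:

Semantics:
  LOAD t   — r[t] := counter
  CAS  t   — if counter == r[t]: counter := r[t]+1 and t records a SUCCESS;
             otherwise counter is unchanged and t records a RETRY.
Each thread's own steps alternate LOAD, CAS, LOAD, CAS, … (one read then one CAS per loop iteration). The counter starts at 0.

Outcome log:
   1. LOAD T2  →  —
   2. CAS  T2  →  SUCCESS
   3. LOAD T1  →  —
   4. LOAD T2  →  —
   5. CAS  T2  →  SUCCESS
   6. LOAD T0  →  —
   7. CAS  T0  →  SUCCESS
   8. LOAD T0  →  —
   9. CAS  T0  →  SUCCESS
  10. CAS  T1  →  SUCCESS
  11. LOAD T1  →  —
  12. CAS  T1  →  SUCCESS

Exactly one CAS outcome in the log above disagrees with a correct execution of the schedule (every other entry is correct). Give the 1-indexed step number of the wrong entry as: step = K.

step = 10

Correct run:
   1) LOAD T2:  M=0  r_T2=0
   2) CAS  T2:  M=1  r_T2=0 ✓
   3) LOAD T1:  M=1  r_T1=1
   4) LOAD T2:  M=1  r_T2=1
   5) CAS  T2:  M=2  r_T2=1 ✓
   6) LOAD T0:  M=2  r_T0=2
   7) CAS  T0:  M=3  r_T0=2 ✓
   8) LOAD T0:  M=3  r_T0=3
   9) CAS  T0:  M=4  r_T0=3 ✓
  10) CAS  T1:  M=4  r_T1=1 ✗
  11) LOAD T1:  M=4  r_T1=4
  12) CAS  T1:  M=5  r_T1=4 ✓
Mismatch at 10.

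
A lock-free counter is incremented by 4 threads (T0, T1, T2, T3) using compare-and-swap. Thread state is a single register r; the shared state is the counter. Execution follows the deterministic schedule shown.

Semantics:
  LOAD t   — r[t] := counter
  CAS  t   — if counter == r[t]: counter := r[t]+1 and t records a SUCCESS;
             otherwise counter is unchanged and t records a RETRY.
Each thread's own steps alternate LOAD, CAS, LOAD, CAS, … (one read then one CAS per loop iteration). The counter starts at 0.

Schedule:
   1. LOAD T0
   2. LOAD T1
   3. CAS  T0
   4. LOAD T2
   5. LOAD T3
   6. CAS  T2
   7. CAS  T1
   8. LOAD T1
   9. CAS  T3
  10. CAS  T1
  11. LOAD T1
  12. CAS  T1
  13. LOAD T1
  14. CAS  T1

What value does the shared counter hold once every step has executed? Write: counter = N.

[1] T0.load  rd  (counter 0, T0.r 0)
[2] T1.load  rd  (counter 0, T1.r 0)
[3] T0.cas  hit  (counter 1, T0.r 0)
[4] T2.load  rd  (counter 1, T2.r 1)
[5] T3.load  rd  (counter 1, T3.r 1)
[6] T2.cas  hit  (counter 2, T2.r 1)
[7] T1.cas  miss  (counter 2, T1.r 0)
[8] T1.load  rd  (counter 2, T1.r 2)
[9] T3.cas  miss  (counter 2, T3.r 1)
[10] T1.cas  hit  (counter 3, T1.r 2)
[11] T1.load  rd  (counter 3, T1.r 3)
[12] T1.cas  hit  (counter 4, T1.r 3)
[13] T1.load  rd  (counter 4, T1.r 4)
[14] T1.cas  hit  (counter 5, T1.r 4)

counter = 5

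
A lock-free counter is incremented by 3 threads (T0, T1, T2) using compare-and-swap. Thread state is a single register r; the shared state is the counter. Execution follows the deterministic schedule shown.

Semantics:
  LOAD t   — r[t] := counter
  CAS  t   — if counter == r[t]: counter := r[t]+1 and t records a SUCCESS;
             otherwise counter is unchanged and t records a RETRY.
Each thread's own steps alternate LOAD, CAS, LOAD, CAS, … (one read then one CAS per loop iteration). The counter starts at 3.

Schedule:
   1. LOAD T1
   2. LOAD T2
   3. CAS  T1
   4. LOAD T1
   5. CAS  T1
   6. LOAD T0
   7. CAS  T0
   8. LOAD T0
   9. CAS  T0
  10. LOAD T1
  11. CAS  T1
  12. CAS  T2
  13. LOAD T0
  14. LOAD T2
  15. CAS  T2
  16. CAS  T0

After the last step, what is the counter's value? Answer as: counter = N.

   1) LOAD T1:  M=3  r_T1=3
   2) LOAD T2:  M=3  r_T2=3
   3) CAS  T1:  M=4  r_T1=3 ✓
   4) LOAD T1:  M=4  r_T1=4
   5) CAS  T1:  M=5  r_T1=4 ✓
   6) LOAD T0:  M=5  r_T0=5
   7) CAS  T0:  M=6  r_T0=5 ✓
   8) LOAD T0:  M=6  r_T0=6
   9) CAS  T0:  M=7  r_T0=6 ✓
  10) LOAD T1:  M=7  r_T1=7
  11) CAS  T1:  M=8  r_T1=7 ✓
  12) CAS  T2:  M=8  r_T2=3 ✗
  13) LOAD T0:  M=8  r_T0=8
  14) LOAD T2:  M=8  r_T2=8
  15) CAS  T2:  M=9  r_T2=8 ✓
  16) CAS  T0:  M=9  r_T0=8 ✗

counter = 9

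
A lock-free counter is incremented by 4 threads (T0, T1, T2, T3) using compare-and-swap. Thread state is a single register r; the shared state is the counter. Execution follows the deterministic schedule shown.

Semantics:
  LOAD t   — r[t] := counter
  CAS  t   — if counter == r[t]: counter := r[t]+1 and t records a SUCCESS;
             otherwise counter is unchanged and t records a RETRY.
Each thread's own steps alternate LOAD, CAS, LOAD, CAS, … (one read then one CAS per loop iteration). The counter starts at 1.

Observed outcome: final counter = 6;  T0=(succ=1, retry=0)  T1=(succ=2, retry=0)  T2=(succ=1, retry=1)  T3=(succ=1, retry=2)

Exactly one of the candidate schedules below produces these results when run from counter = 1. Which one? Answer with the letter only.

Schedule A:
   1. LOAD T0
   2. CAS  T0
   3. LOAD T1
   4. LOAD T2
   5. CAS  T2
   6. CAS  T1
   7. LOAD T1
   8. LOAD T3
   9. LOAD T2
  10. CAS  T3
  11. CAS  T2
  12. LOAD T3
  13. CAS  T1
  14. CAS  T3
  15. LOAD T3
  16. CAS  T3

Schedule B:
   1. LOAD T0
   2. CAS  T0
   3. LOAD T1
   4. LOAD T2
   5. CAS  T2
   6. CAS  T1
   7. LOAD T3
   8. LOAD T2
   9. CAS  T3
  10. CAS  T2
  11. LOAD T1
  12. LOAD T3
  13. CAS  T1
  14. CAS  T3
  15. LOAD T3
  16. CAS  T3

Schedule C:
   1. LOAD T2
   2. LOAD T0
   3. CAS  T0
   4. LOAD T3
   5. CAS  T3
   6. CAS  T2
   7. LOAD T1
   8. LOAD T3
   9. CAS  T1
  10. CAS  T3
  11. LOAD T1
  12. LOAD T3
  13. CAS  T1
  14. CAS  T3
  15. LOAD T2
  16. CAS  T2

C

Simulating candidate C:
1. LOAD T2 → mem=1 r[T2]=1 [LOAD]
2. LOAD T0 → mem=1 r[T0]=1 [LOAD]
3. CAS T0 → mem=2 r[T0]=1 [OK]
4. LOAD T3 → mem=2 r[T3]=2 [LOAD]
5. CAS T3 → mem=3 r[T3]=2 [OK]
6. CAS T2 → mem=3 r[T2]=1 [RETRY]
7. LOAD T1 → mem=3 r[T1]=3 [LOAD]
8. LOAD T3 → mem=3 r[T3]=3 [LOAD]
9. CAS T1 → mem=4 r[T1]=3 [OK]
10. CAS T3 → mem=4 r[T3]=3 [RETRY]
11. LOAD T1 → mem=4 r[T1]=4 [LOAD]
12. LOAD T3 → mem=4 r[T3]=4 [LOAD]
13. CAS T1 → mem=5 r[T1]=4 [OK]
14. CAS T3 → mem=5 r[T3]=4 [RETRY]
15. LOAD T2 → mem=5 r[T2]=5 [LOAD]
16. CAS T2 → mem=6 r[T2]=5 [OK]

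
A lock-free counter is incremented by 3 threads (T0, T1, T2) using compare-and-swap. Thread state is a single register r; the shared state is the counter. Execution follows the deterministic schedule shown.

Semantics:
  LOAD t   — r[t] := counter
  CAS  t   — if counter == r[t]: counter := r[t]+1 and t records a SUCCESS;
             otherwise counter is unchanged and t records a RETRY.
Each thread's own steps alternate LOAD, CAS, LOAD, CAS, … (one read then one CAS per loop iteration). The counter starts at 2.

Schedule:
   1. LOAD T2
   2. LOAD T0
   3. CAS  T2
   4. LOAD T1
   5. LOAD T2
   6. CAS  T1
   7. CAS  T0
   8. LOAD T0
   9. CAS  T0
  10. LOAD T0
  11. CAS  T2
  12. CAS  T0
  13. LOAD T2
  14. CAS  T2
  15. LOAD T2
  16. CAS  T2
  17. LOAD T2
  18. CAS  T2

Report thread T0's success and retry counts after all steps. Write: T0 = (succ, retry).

#1 T2 reads 2
#2 T0 reads 2
#3 T2 CAS(2→3) writes; counter now 3
#4 T1 reads 3
#5 T2 reads 3
#6 T1 CAS(3→4) writes; counter now 4
#7 T0 CAS(2→3) fails; counter now 4
#8 T0 reads 4
#9 T0 CAS(4→5) writes; counter now 5
#10 T0 reads 5
#11 T2 CAS(3→4) fails; counter now 5
#12 T0 CAS(5→6) writes; counter now 6
#13 T2 reads 6
#14 T2 CAS(6→7) writes; counter now 7
#15 T2 reads 7
#16 T2 CAS(7→8) writes; counter now 8
#17 T2 reads 8
#18 T2 CAS(8→9) writes; counter now 9

T0 = (2, 1)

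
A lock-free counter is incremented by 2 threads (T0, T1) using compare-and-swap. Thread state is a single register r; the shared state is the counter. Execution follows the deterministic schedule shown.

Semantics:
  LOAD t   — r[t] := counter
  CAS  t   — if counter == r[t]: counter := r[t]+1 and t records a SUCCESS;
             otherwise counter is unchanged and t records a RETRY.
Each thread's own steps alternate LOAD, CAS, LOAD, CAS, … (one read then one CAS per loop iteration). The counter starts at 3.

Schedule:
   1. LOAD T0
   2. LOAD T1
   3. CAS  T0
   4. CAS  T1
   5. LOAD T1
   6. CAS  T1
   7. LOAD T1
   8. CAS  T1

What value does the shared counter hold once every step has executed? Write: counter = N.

counter = 6

[1] T0.load  rd  (counter 3, T0.r 3)
[2] T1.load  rd  (counter 3, T1.r 3)
[3] T0.cas  hit  (counter 4, T0.r 3)
[4] T1.cas  miss  (counter 4, T1.r 3)
[5] T1.load  rd  (counter 4, T1.r 4)
[6] T1.cas  hit  (counter 5, T1.r 4)
[7] T1.load  rd  (counter 5, T1.r 5)
[8] T1.cas  hit  (counter 6, T1.r 5)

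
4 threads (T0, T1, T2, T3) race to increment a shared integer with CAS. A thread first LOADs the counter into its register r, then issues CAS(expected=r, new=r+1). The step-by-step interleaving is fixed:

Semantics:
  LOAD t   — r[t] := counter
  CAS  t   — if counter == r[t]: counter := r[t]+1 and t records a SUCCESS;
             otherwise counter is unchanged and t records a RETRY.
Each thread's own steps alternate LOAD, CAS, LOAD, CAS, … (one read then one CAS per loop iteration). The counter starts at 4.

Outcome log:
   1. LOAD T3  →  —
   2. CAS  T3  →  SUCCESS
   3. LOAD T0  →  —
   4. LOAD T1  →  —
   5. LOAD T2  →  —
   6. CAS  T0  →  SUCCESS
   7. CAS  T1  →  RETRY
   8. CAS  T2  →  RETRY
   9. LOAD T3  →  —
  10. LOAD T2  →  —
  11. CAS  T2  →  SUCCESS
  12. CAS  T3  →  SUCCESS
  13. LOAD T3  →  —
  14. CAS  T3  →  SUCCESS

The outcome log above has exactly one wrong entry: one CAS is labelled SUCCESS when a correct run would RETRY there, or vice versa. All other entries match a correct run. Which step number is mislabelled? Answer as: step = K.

step = 12

Re-executing:
#1 T3 reads 4
#2 T3 CAS(4→5) writes; counter now 5
#3 T0 reads 5
#4 T1 reads 5
#5 T2 reads 5
#6 T0 CAS(5→6) writes; counter now 6
#7 T1 CAS(5→6) fails; counter now 6
#8 T2 CAS(5→6) fails; counter now 6
#9 T3 reads 6
#10 T2 reads 6
#11 T2 CAS(6→7) writes; counter now 7
#12 T3 CAS(6→7) fails; counter now 7
#13 T3 reads 7
#14 T3 CAS(7→8) writes; counter now 8
Flip is step 12.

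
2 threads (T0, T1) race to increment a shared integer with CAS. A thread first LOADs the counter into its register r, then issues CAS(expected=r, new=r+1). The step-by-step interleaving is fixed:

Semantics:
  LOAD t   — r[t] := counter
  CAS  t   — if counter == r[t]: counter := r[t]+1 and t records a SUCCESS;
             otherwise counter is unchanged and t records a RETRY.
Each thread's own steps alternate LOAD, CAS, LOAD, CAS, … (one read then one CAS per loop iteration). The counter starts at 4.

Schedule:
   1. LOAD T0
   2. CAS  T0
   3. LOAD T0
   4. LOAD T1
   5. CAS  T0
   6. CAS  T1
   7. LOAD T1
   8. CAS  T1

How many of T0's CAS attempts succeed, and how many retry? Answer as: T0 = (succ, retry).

T0 = (2, 0)

T0 LOAD — after: cnt=4, r=4 — load
T0 CAS — after: cnt=5, r=4 — ok
T0 LOAD — after: cnt=5, r=5 — load
T1 LOAD — after: cnt=5, r=5 — load
T0 CAS — after: cnt=6, r=5 — ok
T1 CAS — after: cnt=6, r=5 — retry
T1 LOAD — after: cnt=6, r=6 — load
T1 CAS — after: cnt=7, r=6 — ok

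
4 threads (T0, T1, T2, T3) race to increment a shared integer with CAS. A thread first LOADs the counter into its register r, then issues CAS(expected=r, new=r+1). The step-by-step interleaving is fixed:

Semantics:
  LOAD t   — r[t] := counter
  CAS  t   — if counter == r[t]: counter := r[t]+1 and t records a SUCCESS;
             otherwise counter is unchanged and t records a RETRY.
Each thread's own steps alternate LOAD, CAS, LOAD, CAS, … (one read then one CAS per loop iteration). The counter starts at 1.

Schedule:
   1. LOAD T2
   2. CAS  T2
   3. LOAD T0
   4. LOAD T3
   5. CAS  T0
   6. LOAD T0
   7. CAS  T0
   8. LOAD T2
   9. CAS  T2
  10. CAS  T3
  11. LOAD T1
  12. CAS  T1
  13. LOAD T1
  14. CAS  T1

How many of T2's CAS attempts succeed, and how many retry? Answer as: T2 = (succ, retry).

T2 = (2, 0)

1. LOAD T2 → mem=1 r[T2]=1 [LOAD]
2. CAS T2 → mem=2 r[T2]=1 [OK]
3. LOAD T0 → mem=2 r[T0]=2 [LOAD]
4. LOAD T3 → mem=2 r[T3]=2 [LOAD]
5. CAS T0 → mem=3 r[T0]=2 [OK]
6. LOAD T0 → mem=3 r[T0]=3 [LOAD]
7. CAS T0 → mem=4 r[T0]=3 [OK]
8. LOAD T2 → mem=4 r[T2]=4 [LOAD]
9. CAS T2 → mem=5 r[T2]=4 [OK]
10. CAS T3 → mem=5 r[T3]=2 [RETRY]
11. LOAD T1 → mem=5 r[T1]=5 [LOAD]
12. CAS T1 → mem=6 r[T1]=5 [OK]
13. LOAD T1 → mem=6 r[T1]=6 [LOAD]
14. CAS T1 → mem=7 r[T1]=6 [OK]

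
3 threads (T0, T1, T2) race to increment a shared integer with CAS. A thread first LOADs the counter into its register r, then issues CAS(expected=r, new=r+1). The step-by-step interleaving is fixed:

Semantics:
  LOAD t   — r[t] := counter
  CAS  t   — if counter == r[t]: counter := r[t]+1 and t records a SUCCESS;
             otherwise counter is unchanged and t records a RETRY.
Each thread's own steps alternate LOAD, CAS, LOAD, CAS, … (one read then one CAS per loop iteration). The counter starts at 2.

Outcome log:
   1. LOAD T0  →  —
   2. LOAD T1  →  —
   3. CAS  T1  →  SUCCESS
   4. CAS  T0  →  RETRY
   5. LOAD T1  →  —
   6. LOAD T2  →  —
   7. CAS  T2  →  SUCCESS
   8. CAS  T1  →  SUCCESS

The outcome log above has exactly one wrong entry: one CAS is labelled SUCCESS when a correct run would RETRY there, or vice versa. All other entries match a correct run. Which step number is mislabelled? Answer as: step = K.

step = 8

Re-executing:
step 1: T0 LOAD ⇒ load; ctr=2 reg=2
step 2: T1 LOAD ⇒ load; ctr=2 reg=2
step 3: T1 CAS ⇒ ok; ctr=3 reg=2
step 4: T0 CAS ⇒ retry; ctr=3 reg=2
step 5: T1 LOAD ⇒ load; ctr=3 reg=3
step 6: T2 LOAD ⇒ load; ctr=3 reg=3
step 7: T2 CAS ⇒ ok; ctr=4 reg=3
step 8: T1 CAS ⇒ retry; ctr=4 reg=3
Flip is step 8.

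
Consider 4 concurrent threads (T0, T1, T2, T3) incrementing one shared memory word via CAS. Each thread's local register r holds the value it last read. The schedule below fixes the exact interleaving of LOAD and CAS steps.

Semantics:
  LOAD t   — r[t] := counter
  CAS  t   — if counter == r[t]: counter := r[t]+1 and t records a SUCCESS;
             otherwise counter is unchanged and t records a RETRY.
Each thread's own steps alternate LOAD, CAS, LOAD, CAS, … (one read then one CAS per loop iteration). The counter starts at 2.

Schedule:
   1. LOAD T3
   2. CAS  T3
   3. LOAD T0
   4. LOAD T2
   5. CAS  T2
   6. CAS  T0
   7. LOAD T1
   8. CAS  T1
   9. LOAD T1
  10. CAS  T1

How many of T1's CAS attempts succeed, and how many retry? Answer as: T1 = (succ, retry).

T1 = (2, 0)

#1 T3 reads 2
#2 T3 CAS(2→3) writes; counter now 3
#3 T0 reads 3
#4 T2 reads 3
#5 T2 CAS(3→4) writes; counter now 4
#6 T0 CAS(3→4) fails; counter now 4
#7 T1 reads 4
#8 T1 CAS(4→5) writes; counter now 5
#9 T1 reads 5
#10 T1 CAS(5→6) writes; counter now 6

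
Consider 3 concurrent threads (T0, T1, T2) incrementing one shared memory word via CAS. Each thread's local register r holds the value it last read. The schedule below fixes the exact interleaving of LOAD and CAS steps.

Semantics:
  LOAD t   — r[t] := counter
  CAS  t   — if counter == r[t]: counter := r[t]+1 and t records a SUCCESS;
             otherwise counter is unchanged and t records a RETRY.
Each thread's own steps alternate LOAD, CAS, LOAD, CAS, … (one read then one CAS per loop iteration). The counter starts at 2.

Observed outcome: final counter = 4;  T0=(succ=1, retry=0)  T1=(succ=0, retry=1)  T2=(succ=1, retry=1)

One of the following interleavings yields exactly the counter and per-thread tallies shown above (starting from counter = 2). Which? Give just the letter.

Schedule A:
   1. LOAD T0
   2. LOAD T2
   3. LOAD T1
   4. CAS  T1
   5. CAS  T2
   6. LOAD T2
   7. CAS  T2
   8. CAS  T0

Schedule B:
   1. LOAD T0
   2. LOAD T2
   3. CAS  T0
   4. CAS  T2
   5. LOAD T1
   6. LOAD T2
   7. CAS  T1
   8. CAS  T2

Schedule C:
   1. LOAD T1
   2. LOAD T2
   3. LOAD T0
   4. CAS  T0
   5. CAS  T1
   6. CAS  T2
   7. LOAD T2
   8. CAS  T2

Simulating candidate C:
#1 T1 reads 2
#2 T2 reads 2
#3 T0 reads 2
#4 T0 CAS(2→3) writes; counter now 3
#5 T1 CAS(2→3) fails; counter now 3
#6 T2 CAS(2→3) fails; counter now 3
#7 T2 reads 3
#8 T2 CAS(3→4) writes; counter now 4

C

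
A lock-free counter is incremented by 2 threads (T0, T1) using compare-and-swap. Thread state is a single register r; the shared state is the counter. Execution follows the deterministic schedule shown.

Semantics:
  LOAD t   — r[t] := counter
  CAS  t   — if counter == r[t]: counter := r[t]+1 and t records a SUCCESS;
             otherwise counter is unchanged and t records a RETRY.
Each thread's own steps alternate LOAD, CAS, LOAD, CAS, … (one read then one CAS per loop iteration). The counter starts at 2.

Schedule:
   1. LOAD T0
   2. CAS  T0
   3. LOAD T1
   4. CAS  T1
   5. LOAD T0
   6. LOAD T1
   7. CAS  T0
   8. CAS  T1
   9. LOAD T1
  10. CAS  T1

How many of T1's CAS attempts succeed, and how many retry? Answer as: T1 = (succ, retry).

T1 = (2, 1)

[1] T0.load  rd  (counter 2, T0.r 2)
[2] T0.cas  hit  (counter 3, T0.r 2)
[3] T1.load  rd  (counter 3, T1.r 3)
[4] T1.cas  hit  (counter 4, T1.r 3)
[5] T0.load  rd  (counter 4, T0.r 4)
[6] T1.load  rd  (counter 4, T1.r 4)
[7] T0.cas  hit  (counter 5, T0.r 4)
[8] T1.cas  miss  (counter 5, T1.r 4)
[9] T1.load  rd  (counter 5, T1.r 5)
[10] T1.cas  hit  (counter 6, T1.r 5)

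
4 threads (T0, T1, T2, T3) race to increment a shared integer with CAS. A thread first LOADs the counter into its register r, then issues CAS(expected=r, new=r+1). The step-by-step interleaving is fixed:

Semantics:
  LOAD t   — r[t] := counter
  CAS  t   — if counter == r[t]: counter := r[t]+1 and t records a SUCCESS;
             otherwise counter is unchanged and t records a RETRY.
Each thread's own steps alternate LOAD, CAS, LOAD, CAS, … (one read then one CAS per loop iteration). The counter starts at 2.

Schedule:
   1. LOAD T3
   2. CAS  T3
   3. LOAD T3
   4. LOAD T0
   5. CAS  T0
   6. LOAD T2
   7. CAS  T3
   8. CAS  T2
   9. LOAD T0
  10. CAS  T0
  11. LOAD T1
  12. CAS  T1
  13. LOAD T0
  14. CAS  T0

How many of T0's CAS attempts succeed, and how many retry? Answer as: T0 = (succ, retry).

T3 LOAD — after: cnt=2, r=2 — load
T3 CAS — after: cnt=3, r=2 — ok
T3 LOAD — after: cnt=3, r=3 — load
T0 LOAD — after: cnt=3, r=3 — load
T0 CAS — after: cnt=4, r=3 — ok
T2 LOAD — after: cnt=4, r=4 — load
T3 CAS — after: cnt=4, r=3 — retry
T2 CAS — after: cnt=5, r=4 — ok
T0 LOAD — after: cnt=5, r=5 — load
T0 CAS — after: cnt=6, r=5 — ok
T1 LOAD — after: cnt=6, r=6 — load
T1 CAS — after: cnt=7, r=6 — ok
T0 LOAD — after: cnt=7, r=7 — load
T0 CAS — after: cnt=8, r=7 — ok

T0 = (3, 0)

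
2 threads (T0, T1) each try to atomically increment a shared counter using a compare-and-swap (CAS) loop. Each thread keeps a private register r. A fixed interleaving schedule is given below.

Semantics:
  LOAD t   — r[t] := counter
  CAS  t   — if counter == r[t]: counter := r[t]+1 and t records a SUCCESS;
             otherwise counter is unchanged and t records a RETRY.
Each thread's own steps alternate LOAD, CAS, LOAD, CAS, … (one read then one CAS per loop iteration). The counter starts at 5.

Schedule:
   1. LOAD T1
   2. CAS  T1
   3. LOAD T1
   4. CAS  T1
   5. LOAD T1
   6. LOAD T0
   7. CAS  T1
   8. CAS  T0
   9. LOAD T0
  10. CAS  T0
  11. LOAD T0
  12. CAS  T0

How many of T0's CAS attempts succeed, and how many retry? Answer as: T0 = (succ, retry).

T0 = (2, 1)

#1 T1 reads 5
#2 T1 CAS(5→6) writes; counter now 6
#3 T1 reads 6
#4 T1 CAS(6→7) writes; counter now 7
#5 T1 reads 7
#6 T0 reads 7
#7 T1 CAS(7→8) writes; counter now 8
#8 T0 CAS(7→8) fails; counter now 8
#9 T0 reads 8
#10 T0 CAS(8→9) writes; counter now 9
#11 T0 reads 9
#12 T0 CAS(9→10) writes; counter now 10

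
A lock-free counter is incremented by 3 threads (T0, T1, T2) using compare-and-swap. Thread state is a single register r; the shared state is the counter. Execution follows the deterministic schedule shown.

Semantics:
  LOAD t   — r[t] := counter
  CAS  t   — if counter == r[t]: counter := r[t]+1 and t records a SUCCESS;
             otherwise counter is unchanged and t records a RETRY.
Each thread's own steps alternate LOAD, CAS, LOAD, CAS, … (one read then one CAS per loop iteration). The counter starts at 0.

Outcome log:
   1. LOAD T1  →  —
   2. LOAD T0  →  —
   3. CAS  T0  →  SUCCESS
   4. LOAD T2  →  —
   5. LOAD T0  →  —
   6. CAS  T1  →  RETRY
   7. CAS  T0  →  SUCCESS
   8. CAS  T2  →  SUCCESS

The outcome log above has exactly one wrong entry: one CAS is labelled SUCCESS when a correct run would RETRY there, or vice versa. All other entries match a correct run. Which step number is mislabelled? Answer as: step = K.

Correct run:
#1 T1 reads 0
#2 T0 reads 0
#3 T0 CAS(0→1) writes; counter now 1
#4 T2 reads 1
#5 T0 reads 1
#6 T1 CAS(0→1) fails; counter now 1
#7 T0 CAS(1→2) writes; counter now 2
#8 T2 CAS(1→2) fails; counter now 2
Mismatch at 8.

step = 8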